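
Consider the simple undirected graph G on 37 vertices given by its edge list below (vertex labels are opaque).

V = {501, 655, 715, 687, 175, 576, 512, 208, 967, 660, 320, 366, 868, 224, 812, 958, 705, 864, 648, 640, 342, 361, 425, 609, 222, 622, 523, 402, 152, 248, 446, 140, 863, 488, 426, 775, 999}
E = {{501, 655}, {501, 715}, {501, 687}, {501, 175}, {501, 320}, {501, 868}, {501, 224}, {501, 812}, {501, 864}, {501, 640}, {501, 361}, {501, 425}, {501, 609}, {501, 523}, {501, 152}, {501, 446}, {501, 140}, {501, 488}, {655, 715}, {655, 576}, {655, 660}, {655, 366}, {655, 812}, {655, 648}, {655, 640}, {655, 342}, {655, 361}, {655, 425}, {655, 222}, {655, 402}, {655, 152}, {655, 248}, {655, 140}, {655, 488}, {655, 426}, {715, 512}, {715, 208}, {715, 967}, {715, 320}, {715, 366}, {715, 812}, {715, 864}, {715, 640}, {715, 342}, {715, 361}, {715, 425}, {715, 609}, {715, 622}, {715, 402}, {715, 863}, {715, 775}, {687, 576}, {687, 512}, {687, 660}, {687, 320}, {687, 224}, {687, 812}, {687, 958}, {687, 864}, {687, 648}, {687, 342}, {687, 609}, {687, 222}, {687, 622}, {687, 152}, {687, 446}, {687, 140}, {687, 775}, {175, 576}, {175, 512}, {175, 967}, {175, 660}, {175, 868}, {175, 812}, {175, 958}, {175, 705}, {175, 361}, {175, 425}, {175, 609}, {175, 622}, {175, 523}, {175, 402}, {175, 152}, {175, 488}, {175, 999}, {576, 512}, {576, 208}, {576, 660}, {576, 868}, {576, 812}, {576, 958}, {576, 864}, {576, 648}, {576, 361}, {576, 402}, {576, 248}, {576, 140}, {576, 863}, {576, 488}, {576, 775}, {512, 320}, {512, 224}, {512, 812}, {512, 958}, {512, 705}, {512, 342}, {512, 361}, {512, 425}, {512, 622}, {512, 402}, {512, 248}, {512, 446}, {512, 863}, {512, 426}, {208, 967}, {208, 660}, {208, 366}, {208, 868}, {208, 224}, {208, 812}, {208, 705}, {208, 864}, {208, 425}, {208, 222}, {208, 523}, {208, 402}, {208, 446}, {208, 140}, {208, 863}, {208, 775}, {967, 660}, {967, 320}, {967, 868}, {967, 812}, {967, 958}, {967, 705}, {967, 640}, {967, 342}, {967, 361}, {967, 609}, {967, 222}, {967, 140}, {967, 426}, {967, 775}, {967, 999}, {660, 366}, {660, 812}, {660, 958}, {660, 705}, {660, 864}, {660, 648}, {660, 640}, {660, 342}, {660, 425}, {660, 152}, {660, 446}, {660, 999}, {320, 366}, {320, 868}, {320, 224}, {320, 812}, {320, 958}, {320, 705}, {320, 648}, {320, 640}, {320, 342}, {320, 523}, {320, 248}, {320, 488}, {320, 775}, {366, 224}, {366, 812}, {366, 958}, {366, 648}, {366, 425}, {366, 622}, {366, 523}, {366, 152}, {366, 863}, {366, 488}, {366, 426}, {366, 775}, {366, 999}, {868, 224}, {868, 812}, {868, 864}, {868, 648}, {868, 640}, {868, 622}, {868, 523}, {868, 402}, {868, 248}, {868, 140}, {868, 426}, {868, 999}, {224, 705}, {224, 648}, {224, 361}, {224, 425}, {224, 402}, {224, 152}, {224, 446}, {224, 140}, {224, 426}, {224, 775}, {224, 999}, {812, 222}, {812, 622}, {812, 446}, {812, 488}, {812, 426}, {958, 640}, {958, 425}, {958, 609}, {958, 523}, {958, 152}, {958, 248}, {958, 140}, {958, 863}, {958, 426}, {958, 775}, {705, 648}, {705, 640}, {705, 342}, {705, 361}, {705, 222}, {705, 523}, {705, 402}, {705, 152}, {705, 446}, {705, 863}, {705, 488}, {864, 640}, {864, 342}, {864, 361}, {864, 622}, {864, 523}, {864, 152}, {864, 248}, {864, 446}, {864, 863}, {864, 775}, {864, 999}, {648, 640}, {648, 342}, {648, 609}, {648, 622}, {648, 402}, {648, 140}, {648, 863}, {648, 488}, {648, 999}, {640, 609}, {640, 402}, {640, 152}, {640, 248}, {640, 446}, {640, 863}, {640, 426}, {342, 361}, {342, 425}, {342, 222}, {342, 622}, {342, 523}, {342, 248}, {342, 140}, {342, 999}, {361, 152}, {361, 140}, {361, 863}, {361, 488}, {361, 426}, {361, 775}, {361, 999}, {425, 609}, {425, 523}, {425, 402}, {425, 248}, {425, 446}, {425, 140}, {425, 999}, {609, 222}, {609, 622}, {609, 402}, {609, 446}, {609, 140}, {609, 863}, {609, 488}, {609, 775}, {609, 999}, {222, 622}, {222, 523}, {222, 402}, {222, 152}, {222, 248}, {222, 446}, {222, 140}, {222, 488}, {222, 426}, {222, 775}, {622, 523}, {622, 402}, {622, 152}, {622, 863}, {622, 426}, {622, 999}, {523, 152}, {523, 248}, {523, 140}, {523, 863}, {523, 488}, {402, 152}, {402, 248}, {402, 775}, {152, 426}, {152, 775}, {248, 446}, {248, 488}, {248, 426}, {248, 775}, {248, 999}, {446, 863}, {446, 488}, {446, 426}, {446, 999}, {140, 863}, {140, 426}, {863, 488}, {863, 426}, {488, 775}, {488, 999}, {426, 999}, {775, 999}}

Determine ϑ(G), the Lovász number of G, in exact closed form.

N(175) = {501, 576, 512, 967, 660, 868, 812, 958, 705, 361, 425, 609, 622, 523, 402, 152, 488, 999}, |N(175)| = 18.
N(775) = {715, 687, 576, 208, 967, 320, 366, 224, 958, 864, 361, 609, 222, 402, 152, 248, 488, 999}, |N(775)| = 18.
Vertex 446 has 18 neighbors: 501, 687, 512, 208, 660, 224, 812, 705, 864, 640, 425, 609, 222, 248, 863, 488, 426, 999.
N(426) = {655, 512, 967, 366, 868, 224, 812, 958, 640, 361, 222, 622, 152, 248, 446, 140, 863, 999}, |N(426)| = 18.
18-regular, N=37; strongly regular (37,18,8,9).
A has 3 distinct eigenvalues ≈ [18.0, 2.541, -3.541].
−37·(-sqrt(37)/2 - 1/2) / ((18)−(-sqrt(37)/2 - 1/2)) = sqrt(37) = ϑ(G).
Numerically 6.0828.

sqrt(37)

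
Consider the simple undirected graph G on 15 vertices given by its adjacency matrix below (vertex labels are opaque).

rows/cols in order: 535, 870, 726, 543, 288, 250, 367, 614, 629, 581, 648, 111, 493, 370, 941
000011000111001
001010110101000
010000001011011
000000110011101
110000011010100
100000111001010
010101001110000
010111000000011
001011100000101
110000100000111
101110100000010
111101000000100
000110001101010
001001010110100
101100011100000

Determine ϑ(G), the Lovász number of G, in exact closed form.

N(648) = {535, 726, 543, 288, 367, 370}, |N(648)| = 6.
deg(493) = 6; N(493) = {543, 288, 629, 581, 111, 370}.
N(726) = {870, 629, 648, 111, 370, 941}, |N(726)| = 6.
deg(614) = 6; N(614) = {870, 543, 288, 250, 370, 941}.
deg(v) = 6 for all v (|V|=15); Kneser K(6,2) on C(6,2)=15 vertices.
Distinct eigenvalues (to 5 d.p.): [6.0, 1.0, -3.0].
Lovász: ϑ = −15(-3)/(6+-1*(-3)) = 5.
Numerically 5.000000000.

5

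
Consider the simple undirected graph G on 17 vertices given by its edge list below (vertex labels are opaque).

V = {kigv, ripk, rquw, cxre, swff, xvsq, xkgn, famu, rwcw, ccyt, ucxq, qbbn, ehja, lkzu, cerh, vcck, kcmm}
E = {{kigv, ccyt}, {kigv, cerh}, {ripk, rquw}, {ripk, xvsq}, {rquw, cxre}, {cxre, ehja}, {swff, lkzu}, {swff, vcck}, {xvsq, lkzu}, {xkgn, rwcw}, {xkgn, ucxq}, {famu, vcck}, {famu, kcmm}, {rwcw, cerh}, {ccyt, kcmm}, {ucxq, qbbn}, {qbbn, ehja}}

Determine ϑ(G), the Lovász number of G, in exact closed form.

17*cos(pi/17)/(cos(pi/17) + 1)

Vertex cxre has 2 neighbors: rquw, ehja.
Vertex kigv has 2 neighbors: ccyt, cerh.
Vertex kcmm has 2 neighbors: famu, ccyt.
N(rquw) = {ripk, cxre}, |N(rquw)| = 2.
Regular of degree 2 on 17 vertices: a single 17-cycle (edge-transitive).
Distinct eigenvalues (to 6 d.p.): [2.0, 1.864944, 1.478018, 0.891477, 0.184537, -0.547326, -1.205269, -1.700434, -1.965946].
ϑ = −N·λ_min/(λ_max−λ_min) = −17·(-2*cos(pi/17))/(2−(-2*cos(pi/17))) = 17*cos(pi/17)/(cos(pi/17) + 1).
Numerically 8.427014314.
Lovász sandwich 8 ≤ 17*cos(pi/17)/(cos(pi/17) + 1) ≤ 9: both strict.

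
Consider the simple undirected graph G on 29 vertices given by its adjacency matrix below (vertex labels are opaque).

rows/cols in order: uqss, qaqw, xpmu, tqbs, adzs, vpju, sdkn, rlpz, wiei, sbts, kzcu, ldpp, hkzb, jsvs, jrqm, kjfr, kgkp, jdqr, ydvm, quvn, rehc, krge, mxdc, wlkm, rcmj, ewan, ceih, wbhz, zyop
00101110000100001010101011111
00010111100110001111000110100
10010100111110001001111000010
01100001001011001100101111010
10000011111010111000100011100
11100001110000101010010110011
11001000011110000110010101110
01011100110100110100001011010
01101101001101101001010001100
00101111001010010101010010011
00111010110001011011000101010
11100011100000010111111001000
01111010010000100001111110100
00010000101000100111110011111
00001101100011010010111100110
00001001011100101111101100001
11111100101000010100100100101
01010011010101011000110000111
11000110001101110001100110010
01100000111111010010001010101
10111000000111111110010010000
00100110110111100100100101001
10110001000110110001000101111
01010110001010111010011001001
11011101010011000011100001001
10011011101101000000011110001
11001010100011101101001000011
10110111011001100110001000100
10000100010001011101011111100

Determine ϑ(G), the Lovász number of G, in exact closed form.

N(kgkp) = {uqss, qaqw, xpmu, tqbs, adzs, vpju, wiei, kzcu, kjfr, jdqr, rehc, wlkm, ceih, zyop}, |N(kgkp)| = 14.
deg(tqbs) = 14; N(tqbs) = {qaqw, xpmu, rlpz, kzcu, hkzb, jsvs, kgkp, jdqr, rehc, mxdc, wlkm, rcmj, ewan, wbhz}.
Vertex ldpp has 14 neighbors: uqss, qaqw, xpmu, sdkn, rlpz, wiei, kjfr, jdqr, ydvm, quvn, rehc, krge, mxdc, ewan.
N(sdkn) = {uqss, qaqw, adzs, sbts, kzcu, ldpp, hkzb, jdqr, ydvm, krge, wlkm, ewan, ceih, wbhz}, |N(sdkn)| = 14.
Regular of degree 14 on 29 vertices: Paley(29): SR with (k,λ,μ)=(14,6,7).
A has 3 distinct eigenvalues ≈ [14.0, 2.1926, -3.1926].
−29·(-sqrt(29)/2 - 1/2) / ((14)−(-sqrt(29)/2 - 1/2)) = sqrt(29) = ϑ(G).
≈ 5.38516481 (to 8 d.p.).

sqrt(29)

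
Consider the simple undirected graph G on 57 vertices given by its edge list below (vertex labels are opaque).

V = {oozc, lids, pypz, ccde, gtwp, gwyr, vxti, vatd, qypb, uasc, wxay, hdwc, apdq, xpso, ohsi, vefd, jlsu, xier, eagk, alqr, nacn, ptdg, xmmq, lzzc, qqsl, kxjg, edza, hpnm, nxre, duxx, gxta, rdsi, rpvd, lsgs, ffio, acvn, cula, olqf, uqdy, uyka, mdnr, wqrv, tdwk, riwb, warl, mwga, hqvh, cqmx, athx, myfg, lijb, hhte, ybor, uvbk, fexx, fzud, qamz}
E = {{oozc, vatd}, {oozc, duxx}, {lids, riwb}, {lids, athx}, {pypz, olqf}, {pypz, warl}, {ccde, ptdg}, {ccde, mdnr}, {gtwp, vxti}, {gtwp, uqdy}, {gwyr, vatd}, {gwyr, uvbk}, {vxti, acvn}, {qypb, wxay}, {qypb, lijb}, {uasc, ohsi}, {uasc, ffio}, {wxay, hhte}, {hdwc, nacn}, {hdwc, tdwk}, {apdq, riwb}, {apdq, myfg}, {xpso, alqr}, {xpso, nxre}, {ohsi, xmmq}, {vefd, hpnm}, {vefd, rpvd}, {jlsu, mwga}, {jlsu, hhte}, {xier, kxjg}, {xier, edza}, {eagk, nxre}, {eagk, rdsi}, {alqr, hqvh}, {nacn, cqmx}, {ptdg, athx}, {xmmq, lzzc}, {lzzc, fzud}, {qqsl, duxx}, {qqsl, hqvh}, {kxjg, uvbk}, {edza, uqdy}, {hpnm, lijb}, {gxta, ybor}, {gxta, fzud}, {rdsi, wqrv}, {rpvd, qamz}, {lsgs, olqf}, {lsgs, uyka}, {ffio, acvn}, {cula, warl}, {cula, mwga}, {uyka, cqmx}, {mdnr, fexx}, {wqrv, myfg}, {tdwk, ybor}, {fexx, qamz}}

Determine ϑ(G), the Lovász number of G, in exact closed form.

57*cos(pi/57)/(cos(pi/57) + 1)

N(ohsi) = {uasc, xmmq}, |N(ohsi)| = 2.
N(ffio) = {uasc, acvn}, |N(ffio)| = 2.
Vertex fzud has 2 neighbors: lzzc, gxta.
deg(qqsl) = 2; N(qqsl) = {duxx, hqvh}.
Regular of degree 2 on 57 vertices: the odd cycle C_{57}.
Distinct eigenvalues (to 4 d.p.): [2.0, 1.9879, 1.9516, 1.8916, 1.8087, 1.7038, 1.5783, 1.4336, 1.2714, 1.0939, 0.9031, 0.7013, 0.491, 0.2747, 0.0551, -0.1652, -0.3834, -0.597, -0.8034, -1.0, -1.1845, -1.3546, -1.5082, -1.6436, -1.7589, -1.853, -1.9245, -1.9727, -1.997].
λ_max=2, λ_min=-2*cos(pi/57); ϑ = −57·λ_min/(λ_max−λ_min) = 57*cos(pi/57)/(cos(pi/57) + 1).
ϑ(G) ≈ 28.478345.
Check 28 ≤ 57*cos(pi/57)/(cos(pi/57) + 1) ≤ 29: both strict.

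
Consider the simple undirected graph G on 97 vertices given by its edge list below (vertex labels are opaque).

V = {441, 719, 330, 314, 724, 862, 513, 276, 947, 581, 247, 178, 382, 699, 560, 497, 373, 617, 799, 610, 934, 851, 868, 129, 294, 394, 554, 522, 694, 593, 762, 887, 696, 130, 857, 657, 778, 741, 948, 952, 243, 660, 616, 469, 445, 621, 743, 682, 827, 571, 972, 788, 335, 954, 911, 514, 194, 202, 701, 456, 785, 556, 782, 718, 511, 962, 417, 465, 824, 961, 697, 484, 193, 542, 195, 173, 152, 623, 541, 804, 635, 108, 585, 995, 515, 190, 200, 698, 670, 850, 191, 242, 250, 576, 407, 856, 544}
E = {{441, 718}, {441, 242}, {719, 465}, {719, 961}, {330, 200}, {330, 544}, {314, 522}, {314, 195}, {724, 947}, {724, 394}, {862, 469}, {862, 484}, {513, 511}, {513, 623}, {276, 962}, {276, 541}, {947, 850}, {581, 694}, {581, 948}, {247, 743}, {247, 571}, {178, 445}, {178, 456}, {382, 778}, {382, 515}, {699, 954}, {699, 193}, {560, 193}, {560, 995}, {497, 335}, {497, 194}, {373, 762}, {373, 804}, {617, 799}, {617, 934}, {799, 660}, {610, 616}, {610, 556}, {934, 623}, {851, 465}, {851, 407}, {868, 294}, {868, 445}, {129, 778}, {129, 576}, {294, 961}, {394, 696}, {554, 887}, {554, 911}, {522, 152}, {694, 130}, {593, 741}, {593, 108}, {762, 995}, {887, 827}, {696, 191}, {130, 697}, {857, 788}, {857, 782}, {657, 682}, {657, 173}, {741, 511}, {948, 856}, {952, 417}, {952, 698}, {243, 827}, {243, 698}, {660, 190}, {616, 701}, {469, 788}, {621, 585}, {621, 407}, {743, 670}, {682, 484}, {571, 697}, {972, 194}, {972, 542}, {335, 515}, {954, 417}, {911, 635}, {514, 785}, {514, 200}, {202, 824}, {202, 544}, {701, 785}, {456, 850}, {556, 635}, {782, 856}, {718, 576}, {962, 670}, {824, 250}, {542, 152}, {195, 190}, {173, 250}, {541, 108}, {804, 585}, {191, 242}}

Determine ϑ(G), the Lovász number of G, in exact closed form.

Vertex 514 has 2 neighbors: 785, 200.
N(741) = {593, 511}, |N(741)| = 2.
N(670) = {743, 962}, |N(670)| = 2.
N(581) = {694, 948}, |N(581)| = 2.
G on 97 vertices is 2-regular; the odd cycle C_{97}.
Distinct eigenvalues (to 3 d.p.): [2.0, 1.996, 1.983, 1.962, 1.933, 1.896, 1.851, 1.798, 1.737, 1.67, 1.595, 1.513, 1.426, 1.332, 1.232, 1.128, 1.019, 0.905, 0.788, 0.667, 0.544, 0.418, 0.29, 0.162, 0.032, -0.097, -0.226, -0.354, -0.481, -0.606, -0.728, -0.847, -0.962, -1.074, -1.181, -1.283, -1.379, -1.47, -1.555, -1.633, -1.704, -1.769, -1.825, -1.874, -1.916, -1.949, -1.974, -1.991, -1.999].
ϑ = −N·λ_min/(λ_max−λ_min) = −97·(-2*cos(pi/97))/(2−(-2*cos(pi/97))) = 97*cos(pi/97)/(cos(pi/97) + 1).
Numerically 48.487279214.
Check 48 ≤ 97*cos(pi/97)/(cos(pi/97) + 1) ≤ 49: both strict.

97*cos(pi/97)/(cos(pi/97) + 1)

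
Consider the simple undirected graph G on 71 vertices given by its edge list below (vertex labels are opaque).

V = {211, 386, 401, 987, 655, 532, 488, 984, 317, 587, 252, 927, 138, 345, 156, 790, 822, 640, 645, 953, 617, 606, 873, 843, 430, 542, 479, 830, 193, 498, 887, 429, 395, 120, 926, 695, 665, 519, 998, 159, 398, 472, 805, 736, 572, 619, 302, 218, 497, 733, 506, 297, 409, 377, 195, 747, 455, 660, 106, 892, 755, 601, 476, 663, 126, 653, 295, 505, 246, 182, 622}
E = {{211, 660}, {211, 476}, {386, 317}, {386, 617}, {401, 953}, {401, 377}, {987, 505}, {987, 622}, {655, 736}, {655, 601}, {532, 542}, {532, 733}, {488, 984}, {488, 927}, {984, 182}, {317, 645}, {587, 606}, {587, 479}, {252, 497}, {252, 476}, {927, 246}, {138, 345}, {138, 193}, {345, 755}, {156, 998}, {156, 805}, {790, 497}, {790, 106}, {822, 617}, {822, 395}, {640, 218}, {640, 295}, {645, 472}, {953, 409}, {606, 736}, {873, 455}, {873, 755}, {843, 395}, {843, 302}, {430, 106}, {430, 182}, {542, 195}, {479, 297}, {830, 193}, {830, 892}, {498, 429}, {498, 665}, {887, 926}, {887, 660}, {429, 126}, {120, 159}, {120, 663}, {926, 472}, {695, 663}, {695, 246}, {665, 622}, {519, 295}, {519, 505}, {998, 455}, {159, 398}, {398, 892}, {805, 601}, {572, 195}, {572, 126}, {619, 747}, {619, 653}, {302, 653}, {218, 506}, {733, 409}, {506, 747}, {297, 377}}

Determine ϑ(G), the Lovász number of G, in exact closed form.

N(476) = {211, 252}, |N(476)| = 2.
N(736) = {655, 606}, |N(736)| = 2.
Vertex 506 has 2 neighbors: 218, 747.
Vertex 377 has 2 neighbors: 401, 297.
Regular of degree 2 on 71 vertices: this is C_{71}, the 71-cycle.
spec(A) ≈ [2.0, 1.992174, 1.968756, 1.92993, 1.876, 1.807387, 1.724629, 1.628374, 1.519374, 1.398483, 1.266648, 1.124899, 0.974346, 0.816167, 0.651601, 0.481935, 0.308498, 0.132646, -0.044244, -0.220788, -0.395604, -0.567324, -0.734603, -0.896134, -1.05065, -1.196945, -1.333871, -1.460358, -1.575416, -1.678144, -1.767738, -1.843498, -1.904829, -1.951253, -1.982405, -1.998042] (distinct, 6 d.p.).
ϑ = −N·λ_min/(λ_max−λ_min) = −71·(-2*cos(pi/71))/(2−(-2*cos(pi/71))) = 71*cos(pi/71)/(cos(pi/71) + 1).
= 35.4826183… (decimal).
Lovász sandwich 35 ≤ 71*cos(pi/71)/(cos(pi/71) + 1) ≤ 36: both strict.

71*cos(pi/71)/(cos(pi/71) + 1)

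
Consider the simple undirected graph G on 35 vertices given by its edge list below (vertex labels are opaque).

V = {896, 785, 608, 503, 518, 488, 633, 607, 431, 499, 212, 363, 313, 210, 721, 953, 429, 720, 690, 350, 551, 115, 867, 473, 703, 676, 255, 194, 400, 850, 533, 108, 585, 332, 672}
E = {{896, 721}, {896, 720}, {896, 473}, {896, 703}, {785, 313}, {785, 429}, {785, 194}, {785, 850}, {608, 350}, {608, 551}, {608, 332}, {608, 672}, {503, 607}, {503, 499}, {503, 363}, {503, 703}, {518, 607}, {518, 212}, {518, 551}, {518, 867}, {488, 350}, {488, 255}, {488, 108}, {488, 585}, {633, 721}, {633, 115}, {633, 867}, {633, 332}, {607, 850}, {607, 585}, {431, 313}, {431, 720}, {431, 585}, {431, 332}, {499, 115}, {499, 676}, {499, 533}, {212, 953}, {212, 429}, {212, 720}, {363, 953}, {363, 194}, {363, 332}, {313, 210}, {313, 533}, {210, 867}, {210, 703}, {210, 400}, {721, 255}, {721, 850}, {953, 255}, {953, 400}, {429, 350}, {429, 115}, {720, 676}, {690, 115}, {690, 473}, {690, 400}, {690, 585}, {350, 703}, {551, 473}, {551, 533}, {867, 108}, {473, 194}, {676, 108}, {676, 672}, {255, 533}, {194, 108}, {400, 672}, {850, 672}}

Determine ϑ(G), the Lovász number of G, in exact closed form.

15

deg(194) = 4; N(194) = {785, 363, 473, 108}.
Vertex 212 has 4 neighbors: 518, 953, 429, 720.
Vertex 676 has 4 neighbors: 499, 720, 108, 672.
Vertex 953 has 4 neighbors: 212, 363, 255, 400.
35-vertex 4-regular graph: this is K(7,3), the Kneser graph.
A has 4 distinct eigenvalues ≈ [4.0, 2.0, -1.0, -3.0].
ϑ = −N·λ_min/(λ_max−λ_min) = −35·(-3)/(4−(-3)) = 15.
ϑ(G) ≈ 15.00000.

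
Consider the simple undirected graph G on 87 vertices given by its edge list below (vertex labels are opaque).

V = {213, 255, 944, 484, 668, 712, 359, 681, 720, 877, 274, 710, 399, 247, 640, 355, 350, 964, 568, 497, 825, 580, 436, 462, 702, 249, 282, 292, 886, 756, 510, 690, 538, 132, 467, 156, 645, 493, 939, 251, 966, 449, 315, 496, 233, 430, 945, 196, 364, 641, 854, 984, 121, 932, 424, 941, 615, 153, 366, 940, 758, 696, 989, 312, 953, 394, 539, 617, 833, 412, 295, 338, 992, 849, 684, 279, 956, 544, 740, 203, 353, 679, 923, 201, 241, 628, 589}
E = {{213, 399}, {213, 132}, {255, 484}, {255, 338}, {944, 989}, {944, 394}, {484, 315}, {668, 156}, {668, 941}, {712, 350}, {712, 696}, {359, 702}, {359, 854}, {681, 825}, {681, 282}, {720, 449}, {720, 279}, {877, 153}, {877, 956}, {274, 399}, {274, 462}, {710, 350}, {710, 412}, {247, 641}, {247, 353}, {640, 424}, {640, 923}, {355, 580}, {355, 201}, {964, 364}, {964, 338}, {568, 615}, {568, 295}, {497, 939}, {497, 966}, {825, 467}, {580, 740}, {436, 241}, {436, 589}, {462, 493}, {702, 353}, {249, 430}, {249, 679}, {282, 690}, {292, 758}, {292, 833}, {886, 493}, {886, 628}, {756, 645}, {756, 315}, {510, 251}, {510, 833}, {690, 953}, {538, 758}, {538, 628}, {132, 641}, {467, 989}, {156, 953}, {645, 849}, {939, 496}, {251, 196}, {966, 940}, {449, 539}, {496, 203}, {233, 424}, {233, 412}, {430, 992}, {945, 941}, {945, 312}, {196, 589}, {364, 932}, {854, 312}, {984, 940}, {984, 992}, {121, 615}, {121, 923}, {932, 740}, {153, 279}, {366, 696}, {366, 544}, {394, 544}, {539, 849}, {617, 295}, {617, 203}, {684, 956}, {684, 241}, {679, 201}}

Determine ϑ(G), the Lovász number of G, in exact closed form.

87*cos(pi/87)/(cos(pi/87) + 1)

N(282) = {681, 690}, |N(282)| = 2.
Vertex 568 has 2 neighbors: 615, 295.
N(877) = {153, 956}, |N(877)| = 2.
N(292) = {758, 833}, |N(292)| = 2.
87-vertex 2-regular graph: connected 2-regular on 87 ⇒ C_{87}.
The 44 distinct eigenvalues: [2.0, 1.9948, 1.9792, 1.9532, 1.9171, 1.871, 1.8152, 1.7498, 1.6754, 1.5922, 1.5007, 1.4014, 1.2948, 1.1814, 1.0619, 0.9368, 0.8069, 0.6727, 0.5351, 0.3946, 0.2521, 0.1083, -0.0361, -0.1803, -0.3236, -0.4651, -0.6043, -0.7403, -0.8724, -1.0, -1.1224, -1.2389, -1.349, -1.452, -1.5475, -1.6348, -1.7137, -1.7836, -1.8443, -1.8953, -1.9364, -1.9675, -1.9883, -1.9987].
λ_max=2, λ_min=-2*cos(pi/87); ϑ = −87·λ_min/(λ_max−λ_min) = 87*cos(pi/87)/(cos(pi/87) + 1).
Numerically 43.485816452.
43 ≤ 87*cos(pi/87)/(cos(pi/87) + 1) ≤ 44: both strict.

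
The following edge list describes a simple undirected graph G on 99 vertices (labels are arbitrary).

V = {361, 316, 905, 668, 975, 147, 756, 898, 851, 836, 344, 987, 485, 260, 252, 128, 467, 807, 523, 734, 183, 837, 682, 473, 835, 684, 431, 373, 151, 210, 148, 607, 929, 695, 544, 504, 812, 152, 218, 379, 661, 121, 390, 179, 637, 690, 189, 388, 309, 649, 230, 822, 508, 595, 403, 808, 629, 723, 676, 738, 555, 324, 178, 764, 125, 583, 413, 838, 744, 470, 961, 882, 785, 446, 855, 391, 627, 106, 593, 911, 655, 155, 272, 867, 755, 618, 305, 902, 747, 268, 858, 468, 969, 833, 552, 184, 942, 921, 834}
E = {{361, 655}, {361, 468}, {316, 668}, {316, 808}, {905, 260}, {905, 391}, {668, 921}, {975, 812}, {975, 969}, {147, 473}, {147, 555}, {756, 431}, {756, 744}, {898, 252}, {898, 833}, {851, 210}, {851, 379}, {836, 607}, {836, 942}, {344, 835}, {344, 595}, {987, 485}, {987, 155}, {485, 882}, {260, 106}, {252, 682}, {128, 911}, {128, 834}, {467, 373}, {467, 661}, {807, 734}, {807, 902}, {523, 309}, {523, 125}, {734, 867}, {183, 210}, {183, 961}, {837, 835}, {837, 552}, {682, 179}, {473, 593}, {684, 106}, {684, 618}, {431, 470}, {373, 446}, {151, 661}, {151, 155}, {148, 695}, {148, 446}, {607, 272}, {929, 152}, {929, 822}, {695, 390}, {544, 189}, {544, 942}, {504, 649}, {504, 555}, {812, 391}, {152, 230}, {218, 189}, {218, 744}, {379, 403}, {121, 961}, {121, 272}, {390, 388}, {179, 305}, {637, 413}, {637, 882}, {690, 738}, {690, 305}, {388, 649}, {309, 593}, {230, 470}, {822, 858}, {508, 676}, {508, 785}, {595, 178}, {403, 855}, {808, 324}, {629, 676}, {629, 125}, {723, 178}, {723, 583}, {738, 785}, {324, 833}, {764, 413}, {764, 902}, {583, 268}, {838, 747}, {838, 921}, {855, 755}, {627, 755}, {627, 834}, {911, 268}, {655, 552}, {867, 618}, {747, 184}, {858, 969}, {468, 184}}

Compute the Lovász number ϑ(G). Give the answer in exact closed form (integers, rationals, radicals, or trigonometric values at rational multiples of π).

N(835) = {344, 837}, |N(835)| = 2.
Vertex 121 has 2 neighbors: 961, 272.
deg(344) = 2; N(344) = {835, 595}.
Vertex 272 has 2 neighbors: 607, 121.
deg(v) = 2 for all v (|V|=99); this is C_{99}, the 99-cycle.
Distinct eigenvalues (to 3 d.p.): [2.0, 1.996, 1.984, 1.964, 1.936, 1.9, 1.857, 1.806, 1.748, 1.683, 1.611, 1.532, 1.447, 1.357, 1.261, 1.16, 1.054, 0.945, 0.831, 0.714, 0.594, 0.472, 0.347, 0.222, 0.095, -0.032, -0.158, -0.285, -0.41, -0.533, -0.654, -0.773, -0.888, -1.0, -1.108, -1.211, -1.31, -1.403, -1.491, -1.572, -1.647, -1.716, -1.778, -1.832, -1.879, -1.919, -1.951, -1.975, -1.991, -1.999].
With N=99: ϑ(G) = 99·(-(-1)*2*cos(pi/99))/(2−(-2*cos(pi/99))) = 99*cos(pi/99)/(cos(pi/99) + 1).
Numerically 49.487536.
Lovász sandwich 49 ≤ 99*cos(pi/99)/(cos(pi/99) + 1) ≤ 50: both strict.

99*cos(pi/99)/(cos(pi/99) + 1)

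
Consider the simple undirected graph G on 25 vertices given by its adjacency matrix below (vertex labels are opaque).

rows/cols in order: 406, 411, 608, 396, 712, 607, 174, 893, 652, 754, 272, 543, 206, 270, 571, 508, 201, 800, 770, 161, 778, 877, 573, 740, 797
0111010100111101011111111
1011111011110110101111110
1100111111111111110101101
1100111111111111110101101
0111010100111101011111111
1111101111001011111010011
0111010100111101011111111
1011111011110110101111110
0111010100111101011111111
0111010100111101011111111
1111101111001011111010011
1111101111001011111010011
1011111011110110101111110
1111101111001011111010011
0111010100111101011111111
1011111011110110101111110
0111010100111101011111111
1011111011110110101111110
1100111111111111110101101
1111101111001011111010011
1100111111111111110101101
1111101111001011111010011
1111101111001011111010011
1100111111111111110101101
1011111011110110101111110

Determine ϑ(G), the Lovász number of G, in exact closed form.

Vertex 508 has 19 neighbors: 406, 608, 396, 712, 607, 174, 652, 754, 272, 543, 270, 571, 201, 770, 161, 778, 877, 573, 740.
Vertex 607 has 18 neighbors: 406, 411, 608, 396, 712, 174, 893, 652, 754, 206, 571, 508, 201, 800, 770, 778, 740, 797.
deg(797) = 19; N(797) = {406, 608, 396, 712, 607, 174, 652, 754, 272, 543, 270, 571, 201, 770, 161, 778, 877, 573, 740}.
Vertex 877 has 18 neighbors: 406, 411, 608, 396, 712, 174, 893, 652, 754, 206, 571, 508, 201, 800, 770, 778, 740, 797.
Complete multipartite on [7, 7, 6, 5]: sandwich collapses at ϑ=7.
≈ 7.0000000 (to 7 d.p.).
α=7, χ(Ḡ)=7; ϑ=7 lies between (collapsed).

7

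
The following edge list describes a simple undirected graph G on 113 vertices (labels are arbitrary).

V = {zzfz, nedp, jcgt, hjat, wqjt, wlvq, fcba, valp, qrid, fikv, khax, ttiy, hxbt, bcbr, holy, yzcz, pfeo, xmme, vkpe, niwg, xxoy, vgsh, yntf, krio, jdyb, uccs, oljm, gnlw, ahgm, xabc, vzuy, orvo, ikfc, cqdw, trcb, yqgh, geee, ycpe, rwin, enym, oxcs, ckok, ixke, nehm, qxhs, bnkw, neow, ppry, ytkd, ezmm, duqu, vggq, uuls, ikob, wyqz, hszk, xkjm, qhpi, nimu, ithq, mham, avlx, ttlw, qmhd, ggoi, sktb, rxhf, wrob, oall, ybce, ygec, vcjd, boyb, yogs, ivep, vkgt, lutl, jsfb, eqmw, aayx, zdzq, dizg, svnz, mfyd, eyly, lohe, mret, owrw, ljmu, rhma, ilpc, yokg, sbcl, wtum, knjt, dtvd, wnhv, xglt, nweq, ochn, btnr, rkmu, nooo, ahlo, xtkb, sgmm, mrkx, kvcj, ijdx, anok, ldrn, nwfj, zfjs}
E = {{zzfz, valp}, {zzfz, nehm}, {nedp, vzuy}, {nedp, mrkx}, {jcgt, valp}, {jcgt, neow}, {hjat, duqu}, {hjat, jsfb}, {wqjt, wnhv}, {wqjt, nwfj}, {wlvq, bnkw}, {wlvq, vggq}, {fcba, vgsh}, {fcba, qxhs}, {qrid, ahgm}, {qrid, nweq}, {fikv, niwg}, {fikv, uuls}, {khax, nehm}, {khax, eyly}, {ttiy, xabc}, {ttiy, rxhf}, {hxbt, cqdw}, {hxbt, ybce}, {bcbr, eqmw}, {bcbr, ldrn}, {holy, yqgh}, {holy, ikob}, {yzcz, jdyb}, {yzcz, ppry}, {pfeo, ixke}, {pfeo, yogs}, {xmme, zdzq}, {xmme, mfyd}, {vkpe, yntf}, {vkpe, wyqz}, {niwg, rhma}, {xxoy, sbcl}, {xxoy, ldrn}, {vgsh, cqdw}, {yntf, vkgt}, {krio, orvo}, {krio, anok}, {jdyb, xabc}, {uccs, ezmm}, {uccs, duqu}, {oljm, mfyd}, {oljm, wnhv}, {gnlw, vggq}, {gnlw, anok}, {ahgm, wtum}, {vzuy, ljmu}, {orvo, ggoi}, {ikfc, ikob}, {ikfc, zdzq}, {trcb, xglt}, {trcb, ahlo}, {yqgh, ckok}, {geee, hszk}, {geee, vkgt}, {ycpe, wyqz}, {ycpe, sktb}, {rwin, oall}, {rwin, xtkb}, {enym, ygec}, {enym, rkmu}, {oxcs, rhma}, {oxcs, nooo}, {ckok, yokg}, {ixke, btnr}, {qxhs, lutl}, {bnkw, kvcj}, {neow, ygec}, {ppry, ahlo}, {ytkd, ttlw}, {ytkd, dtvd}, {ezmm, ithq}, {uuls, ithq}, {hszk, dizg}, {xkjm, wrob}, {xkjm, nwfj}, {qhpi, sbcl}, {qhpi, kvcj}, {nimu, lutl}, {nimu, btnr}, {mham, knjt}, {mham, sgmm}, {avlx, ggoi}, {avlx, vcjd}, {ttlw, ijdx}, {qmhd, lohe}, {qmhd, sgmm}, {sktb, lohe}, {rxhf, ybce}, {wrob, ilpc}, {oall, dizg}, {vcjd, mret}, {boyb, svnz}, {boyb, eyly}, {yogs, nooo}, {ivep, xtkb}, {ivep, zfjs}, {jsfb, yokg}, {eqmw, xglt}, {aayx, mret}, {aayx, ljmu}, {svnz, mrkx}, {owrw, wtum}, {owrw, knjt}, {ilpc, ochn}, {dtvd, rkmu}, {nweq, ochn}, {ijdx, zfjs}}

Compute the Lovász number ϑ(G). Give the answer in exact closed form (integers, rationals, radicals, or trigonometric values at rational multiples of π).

N(uccs) = {ezmm, duqu}, |N(uccs)| = 2.
Vertex cqdw has 2 neighbors: hxbt, vgsh.
deg(rkmu) = 2; N(rkmu) = {enym, dtvd}.
N(ochn) = {ilpc, nweq}, |N(ochn)| = 2.
2-regular, N=113; the odd cycle C_{113}.
Distinct eigenvalues (to 5 d.p.): [2.0, 1.99691, 1.98765, 1.97224, 1.95074, 1.9232, 1.88973, 1.85041, 1.80537, 1.75475, 1.69871, 1.63742, 1.57106, 1.49985, 1.42401, 1.34376, 1.25936, 1.17107, 1.07915, 0.98391, 0.88562, 0.78459, 0.68114, 0.57558, 0.46824, 0.35946, 0.24956, 0.1389, 0.0278, -0.08338, -0.1943, -0.30463, -0.41401, -0.52211, -0.6286, -0.73315, -0.83543, -0.93512, -1.03193, -1.12555, -1.21568, -1.30206, -1.38442, -1.4625, -1.53605, -1.60486, -1.66871, -1.7274, -1.78075, -1.8286, -1.87079, -1.9072, -1.93772, -1.96225, -1.98071, -1.99305, -1.99923].
Lovász (edge-transitive): ϑ = −113·(-2*cos(pi/113))/((2)−(-2*cos(pi/113))) = 113*cos(pi/113)/(cos(pi/113) + 1).
≈ 56.489081 (to 6 d.p.).
Sandwich: α(G)=56 ≤ ϑ(G)=113*cos(pi/113)/(cos(pi/113) + 1) ≤ χ(Ḡ)=57 (both strict).

113*cos(pi/113)/(cos(pi/113) + 1)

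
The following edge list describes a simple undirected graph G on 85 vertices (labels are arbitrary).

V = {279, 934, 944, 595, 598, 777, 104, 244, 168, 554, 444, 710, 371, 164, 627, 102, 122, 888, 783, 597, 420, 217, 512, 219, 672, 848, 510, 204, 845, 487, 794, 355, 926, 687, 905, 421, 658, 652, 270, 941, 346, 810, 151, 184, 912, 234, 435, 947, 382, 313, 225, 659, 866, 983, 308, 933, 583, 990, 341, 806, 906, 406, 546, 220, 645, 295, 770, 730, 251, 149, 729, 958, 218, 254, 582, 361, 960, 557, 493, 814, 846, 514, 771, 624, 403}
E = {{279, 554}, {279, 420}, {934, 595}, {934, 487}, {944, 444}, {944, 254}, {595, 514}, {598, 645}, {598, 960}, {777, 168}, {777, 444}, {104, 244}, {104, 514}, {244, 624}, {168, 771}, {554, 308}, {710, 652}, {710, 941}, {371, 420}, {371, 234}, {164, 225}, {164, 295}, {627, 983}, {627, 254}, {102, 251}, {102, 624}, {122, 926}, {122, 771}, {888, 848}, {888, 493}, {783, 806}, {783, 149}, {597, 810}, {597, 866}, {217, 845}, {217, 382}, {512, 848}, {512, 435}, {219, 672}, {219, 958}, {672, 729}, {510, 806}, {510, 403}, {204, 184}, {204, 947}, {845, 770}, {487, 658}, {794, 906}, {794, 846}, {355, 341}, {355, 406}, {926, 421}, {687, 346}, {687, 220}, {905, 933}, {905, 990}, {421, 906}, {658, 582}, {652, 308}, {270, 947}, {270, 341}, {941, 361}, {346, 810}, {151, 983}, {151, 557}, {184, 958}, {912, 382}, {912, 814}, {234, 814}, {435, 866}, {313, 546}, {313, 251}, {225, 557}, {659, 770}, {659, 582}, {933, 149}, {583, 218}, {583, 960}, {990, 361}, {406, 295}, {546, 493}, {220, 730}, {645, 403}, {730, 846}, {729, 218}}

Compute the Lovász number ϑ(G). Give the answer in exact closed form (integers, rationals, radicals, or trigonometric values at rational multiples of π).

deg(204) = 2; N(204) = {184, 947}.
Vertex 102 has 2 neighbors: 251, 624.
N(149) = {783, 933}, |N(149)| = 2.
deg(944) = 2; N(944) = {444, 254}.
Regular of degree 2 on 85 vertices: a single 85-cycle (edge-transitive).
Distinct eigenvalues (to 6 d.p.): [2.0, 1.994538, 1.978183, 1.951024, 1.913209, 1.864944, 1.806494, 1.738178, 1.660368, 1.57349, 1.478018, 1.374473, 1.263422, 1.14547, 1.021262, 0.891477, 0.756822, 0.618034, 0.47587, 0.331108, 0.184537, 0.036958, -0.110823, -0.257998, -0.403765, -0.547326, -0.687898, -0.824713, -0.957023, -1.084107, -1.205269, -1.319849, -1.42722, -1.526797, -1.618034, -1.700434, -1.773547, -1.836974, -1.890368, -1.933437, -1.965946, -1.987718, -1.998634].
ϑ = −N·λ_min/(λ_max−λ_min) = −85·(-2*cos(pi/85))/(2−(-2*cos(pi/85))) = 85*cos(pi/85)/(cos(pi/85) + 1).
Numerically 42.485483.
α=42, χ(Ḡ)=43; ϑ=85*cos(pi/85)/(cos(pi/85) + 1) lies between (both strict).

85*cos(pi/85)/(cos(pi/85) + 1)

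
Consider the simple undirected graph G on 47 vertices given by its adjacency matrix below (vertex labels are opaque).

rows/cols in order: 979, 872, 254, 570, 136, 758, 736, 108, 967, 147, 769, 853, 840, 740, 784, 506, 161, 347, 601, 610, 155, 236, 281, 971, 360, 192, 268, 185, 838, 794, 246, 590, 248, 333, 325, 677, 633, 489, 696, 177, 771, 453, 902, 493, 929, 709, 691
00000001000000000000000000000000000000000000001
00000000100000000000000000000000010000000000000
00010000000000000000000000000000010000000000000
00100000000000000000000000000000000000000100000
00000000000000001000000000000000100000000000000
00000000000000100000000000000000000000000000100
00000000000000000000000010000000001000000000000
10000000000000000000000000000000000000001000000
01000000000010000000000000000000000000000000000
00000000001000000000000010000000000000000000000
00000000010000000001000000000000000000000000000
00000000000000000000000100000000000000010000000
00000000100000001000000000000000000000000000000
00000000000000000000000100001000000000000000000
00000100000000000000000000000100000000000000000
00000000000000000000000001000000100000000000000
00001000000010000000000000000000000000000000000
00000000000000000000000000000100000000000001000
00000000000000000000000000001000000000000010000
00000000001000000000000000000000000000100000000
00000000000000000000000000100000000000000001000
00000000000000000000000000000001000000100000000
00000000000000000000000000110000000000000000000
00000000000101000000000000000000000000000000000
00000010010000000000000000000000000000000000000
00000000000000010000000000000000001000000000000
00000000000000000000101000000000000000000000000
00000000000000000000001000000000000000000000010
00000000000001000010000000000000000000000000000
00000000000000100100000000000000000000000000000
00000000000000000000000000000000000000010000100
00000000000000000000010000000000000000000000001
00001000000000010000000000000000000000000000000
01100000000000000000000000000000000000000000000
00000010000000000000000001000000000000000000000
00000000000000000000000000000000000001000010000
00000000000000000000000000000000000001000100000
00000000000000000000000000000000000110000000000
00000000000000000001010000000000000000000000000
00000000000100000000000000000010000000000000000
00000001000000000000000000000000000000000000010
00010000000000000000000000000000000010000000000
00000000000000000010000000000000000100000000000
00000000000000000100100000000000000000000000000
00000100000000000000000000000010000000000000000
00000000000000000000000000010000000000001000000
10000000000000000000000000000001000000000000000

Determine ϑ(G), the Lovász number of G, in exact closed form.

N(784) = {758, 794}, |N(784)| = 2.
deg(601) = 2; N(601) = {838, 902}.
Vertex 136 has 2 neighbors: 161, 248.
Vertex 281 has 2 neighbors: 268, 185.
deg(v) = 2 for all v (|V|=47); connected 2-regular on 47 ⇒ C_{47}.
spec(A) ≈ [2.0, 1.982, 1.929, 1.841, 1.721, 1.57, 1.39, 1.186, 0.961, 0.719, 0.464, 0.2, -0.067, -0.333, -0.593, -0.842, -1.076, -1.291, -1.483, -1.649, -1.785, -1.889, -1.96, -1.996] (distinct, 3 d.p.).
ϑ = −N·λ_min/(λ_max−λ_min) = −47·(-2*cos(pi/47))/(2−(-2*cos(pi/47))) = 47*cos(pi/47)/(cos(pi/47) + 1).
ϑ(G) ≈ 23.47373149.
Lovász sandwich 23 ≤ 47*cos(pi/47)/(cos(pi/47) + 1) ≤ 24: both strict.

47*cos(pi/47)/(cos(pi/47) + 1)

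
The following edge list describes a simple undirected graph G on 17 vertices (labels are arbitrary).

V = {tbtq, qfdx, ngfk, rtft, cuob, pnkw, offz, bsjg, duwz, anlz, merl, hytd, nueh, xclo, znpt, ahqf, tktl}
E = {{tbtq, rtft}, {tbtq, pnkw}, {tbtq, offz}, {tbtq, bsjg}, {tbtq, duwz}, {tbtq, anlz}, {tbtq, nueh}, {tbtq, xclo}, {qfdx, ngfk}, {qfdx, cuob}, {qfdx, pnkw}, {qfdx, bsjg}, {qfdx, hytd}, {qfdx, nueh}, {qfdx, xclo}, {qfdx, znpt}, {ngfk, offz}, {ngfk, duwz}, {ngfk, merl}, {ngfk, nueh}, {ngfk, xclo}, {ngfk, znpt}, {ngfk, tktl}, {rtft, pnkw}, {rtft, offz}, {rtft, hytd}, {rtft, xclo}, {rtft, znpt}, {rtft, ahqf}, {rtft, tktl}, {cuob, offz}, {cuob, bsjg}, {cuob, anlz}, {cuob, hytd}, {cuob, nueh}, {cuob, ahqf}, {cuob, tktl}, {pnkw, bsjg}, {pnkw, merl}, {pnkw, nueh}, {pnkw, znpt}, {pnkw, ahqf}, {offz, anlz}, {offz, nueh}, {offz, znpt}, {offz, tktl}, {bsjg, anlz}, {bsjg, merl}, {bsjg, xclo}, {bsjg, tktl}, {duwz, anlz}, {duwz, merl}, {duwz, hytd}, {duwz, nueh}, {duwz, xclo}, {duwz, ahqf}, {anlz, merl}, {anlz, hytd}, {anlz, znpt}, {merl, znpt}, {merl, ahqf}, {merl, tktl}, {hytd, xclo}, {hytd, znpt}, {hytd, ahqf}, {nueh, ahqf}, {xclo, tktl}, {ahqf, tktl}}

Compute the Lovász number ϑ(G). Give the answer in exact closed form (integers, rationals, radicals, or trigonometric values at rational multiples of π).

N(znpt) = {qfdx, ngfk, rtft, pnkw, offz, anlz, merl, hytd}, |N(znpt)| = 8.
Vertex rtft has 8 neighbors: tbtq, pnkw, offz, hytd, xclo, znpt, ahqf, tktl.
N(bsjg) = {tbtq, qfdx, cuob, pnkw, anlz, merl, xclo, tktl}, |N(bsjg)| = 8.
N(nueh) = {tbtq, qfdx, ngfk, cuob, pnkw, offz, duwz, ahqf}, |N(nueh)| = 8.
17-vertex 8-regular graph: SR(17,8,3,4) — a Paley graph.
spec(A) ≈ [8.0, 1.56155, -2.56155] (distinct, 5 d.p.).
Lovász (edge-transitive): ϑ = −17·(-sqrt(17)/2 - 1/2)/((8)−(-sqrt(17)/2 - 1/2)) = sqrt(17).
ϑ(G) ≈ 4.1231.

sqrt(17)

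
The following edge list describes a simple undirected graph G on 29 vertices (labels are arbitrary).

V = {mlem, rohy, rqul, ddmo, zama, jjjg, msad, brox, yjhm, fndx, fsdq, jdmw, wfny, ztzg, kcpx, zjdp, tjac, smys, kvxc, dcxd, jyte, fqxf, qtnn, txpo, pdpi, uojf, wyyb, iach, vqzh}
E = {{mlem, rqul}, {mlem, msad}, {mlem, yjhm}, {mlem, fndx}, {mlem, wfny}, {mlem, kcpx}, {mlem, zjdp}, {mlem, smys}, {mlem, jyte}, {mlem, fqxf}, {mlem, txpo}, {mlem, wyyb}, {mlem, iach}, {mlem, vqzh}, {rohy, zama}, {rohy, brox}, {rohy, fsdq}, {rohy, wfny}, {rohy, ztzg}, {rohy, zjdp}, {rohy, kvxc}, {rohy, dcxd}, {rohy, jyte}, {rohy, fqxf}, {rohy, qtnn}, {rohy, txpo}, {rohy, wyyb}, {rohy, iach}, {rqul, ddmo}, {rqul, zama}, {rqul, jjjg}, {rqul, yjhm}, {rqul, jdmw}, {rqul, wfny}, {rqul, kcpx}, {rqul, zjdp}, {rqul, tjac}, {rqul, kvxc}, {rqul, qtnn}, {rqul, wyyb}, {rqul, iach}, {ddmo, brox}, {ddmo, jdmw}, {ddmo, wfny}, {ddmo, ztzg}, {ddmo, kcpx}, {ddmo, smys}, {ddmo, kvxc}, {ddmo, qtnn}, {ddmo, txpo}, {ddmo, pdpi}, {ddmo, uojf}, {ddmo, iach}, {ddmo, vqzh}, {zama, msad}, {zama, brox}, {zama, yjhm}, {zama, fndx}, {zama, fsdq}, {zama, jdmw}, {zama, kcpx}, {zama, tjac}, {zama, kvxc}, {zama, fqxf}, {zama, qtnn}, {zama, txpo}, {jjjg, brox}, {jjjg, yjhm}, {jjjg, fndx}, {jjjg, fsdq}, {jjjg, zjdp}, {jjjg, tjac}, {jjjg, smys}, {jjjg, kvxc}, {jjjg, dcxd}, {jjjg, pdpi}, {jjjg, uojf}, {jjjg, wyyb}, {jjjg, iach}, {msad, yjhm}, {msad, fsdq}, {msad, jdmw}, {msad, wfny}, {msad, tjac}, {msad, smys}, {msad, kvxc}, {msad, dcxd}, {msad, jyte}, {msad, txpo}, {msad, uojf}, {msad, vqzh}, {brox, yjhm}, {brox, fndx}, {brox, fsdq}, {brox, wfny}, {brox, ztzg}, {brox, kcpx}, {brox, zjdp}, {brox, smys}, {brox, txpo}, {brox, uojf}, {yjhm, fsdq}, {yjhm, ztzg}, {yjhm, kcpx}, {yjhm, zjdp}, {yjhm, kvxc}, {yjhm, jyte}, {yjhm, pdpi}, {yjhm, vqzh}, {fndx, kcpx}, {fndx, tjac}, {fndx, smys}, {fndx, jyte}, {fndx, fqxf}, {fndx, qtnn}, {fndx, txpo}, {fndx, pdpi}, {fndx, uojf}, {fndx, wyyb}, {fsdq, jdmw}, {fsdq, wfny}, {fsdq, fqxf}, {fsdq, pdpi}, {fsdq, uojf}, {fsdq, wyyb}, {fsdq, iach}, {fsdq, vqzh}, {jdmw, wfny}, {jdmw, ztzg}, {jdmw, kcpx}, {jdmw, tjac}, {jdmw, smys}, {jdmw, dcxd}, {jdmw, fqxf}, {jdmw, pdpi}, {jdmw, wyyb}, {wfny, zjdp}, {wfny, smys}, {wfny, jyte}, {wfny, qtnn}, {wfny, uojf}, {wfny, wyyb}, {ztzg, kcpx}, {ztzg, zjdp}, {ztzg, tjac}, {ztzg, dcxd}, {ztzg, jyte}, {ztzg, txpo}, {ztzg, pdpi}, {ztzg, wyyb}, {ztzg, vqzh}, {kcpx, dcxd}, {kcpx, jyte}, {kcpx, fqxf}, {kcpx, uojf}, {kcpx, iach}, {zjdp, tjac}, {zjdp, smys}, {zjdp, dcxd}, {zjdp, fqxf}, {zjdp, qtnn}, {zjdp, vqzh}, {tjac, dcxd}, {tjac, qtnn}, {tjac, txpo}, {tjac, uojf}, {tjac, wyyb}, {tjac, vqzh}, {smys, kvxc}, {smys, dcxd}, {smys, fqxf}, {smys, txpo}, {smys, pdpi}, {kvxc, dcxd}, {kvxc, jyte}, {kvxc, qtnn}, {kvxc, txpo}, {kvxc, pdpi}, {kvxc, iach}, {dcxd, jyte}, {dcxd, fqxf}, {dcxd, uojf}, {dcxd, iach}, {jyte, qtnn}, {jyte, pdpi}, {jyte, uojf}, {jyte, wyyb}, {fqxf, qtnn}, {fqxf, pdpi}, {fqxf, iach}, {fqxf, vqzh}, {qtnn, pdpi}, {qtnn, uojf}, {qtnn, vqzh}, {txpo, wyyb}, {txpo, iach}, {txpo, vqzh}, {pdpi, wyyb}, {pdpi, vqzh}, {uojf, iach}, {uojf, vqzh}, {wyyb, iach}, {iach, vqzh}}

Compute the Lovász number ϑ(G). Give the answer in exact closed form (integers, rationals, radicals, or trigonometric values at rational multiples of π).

sqrt(29)

Vertex fsdq has 14 neighbors: rohy, zama, jjjg, msad, brox, yjhm, jdmw, wfny, fqxf, pdpi, uojf, wyyb, iach, vqzh.
Vertex zjdp has 14 neighbors: mlem, rohy, rqul, jjjg, brox, yjhm, wfny, ztzg, tjac, smys, dcxd, fqxf, qtnn, vqzh.
N(jyte) = {mlem, rohy, msad, yjhm, fndx, wfny, ztzg, kcpx, kvxc, dcxd, qtnn, pdpi, uojf, wyyb}, |N(jyte)| = 14.
Vertex dcxd has 14 neighbors: rohy, jjjg, msad, jdmw, ztzg, kcpx, zjdp, tjac, smys, kvxc, jyte, fqxf, uojf, iach.
Every vertex has degree 14 (N=29); Paley(29): SR with (k,λ,μ)=(14,6,7).
The 3 distinct eigenvalues: [14.0, 2.19258, -3.19258].
Lovász: ϑ = −29(-sqrt(29)/2 - 1/2)/(14+-(-sqrt(29)/2 - 1/2)) = sqrt(29).
≈ 5.3852 (to 4 d.p.).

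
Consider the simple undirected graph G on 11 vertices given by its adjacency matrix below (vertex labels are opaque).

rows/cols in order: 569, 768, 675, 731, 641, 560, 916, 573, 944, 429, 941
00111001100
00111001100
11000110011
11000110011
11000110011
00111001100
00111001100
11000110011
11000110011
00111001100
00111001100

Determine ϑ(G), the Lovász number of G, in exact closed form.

Vertex 768 has 5 neighbors: 675, 731, 641, 573, 944.
N(569) = {675, 731, 641, 573, 944}, |N(569)| = 5.
N(675) = {569, 768, 560, 916, 429, 941}, |N(675)| = 6.
deg(429) = 5; N(429) = {675, 731, 641, 573, 944}.
Complete multipartite on [6, 5]: sandwich collapses at ϑ=6.
Numerically 6.0000000.
Sandwich: α(G)=6 ≤ ϑ(G)=6 ≤ χ(Ḡ)=6 (collapsed).

6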